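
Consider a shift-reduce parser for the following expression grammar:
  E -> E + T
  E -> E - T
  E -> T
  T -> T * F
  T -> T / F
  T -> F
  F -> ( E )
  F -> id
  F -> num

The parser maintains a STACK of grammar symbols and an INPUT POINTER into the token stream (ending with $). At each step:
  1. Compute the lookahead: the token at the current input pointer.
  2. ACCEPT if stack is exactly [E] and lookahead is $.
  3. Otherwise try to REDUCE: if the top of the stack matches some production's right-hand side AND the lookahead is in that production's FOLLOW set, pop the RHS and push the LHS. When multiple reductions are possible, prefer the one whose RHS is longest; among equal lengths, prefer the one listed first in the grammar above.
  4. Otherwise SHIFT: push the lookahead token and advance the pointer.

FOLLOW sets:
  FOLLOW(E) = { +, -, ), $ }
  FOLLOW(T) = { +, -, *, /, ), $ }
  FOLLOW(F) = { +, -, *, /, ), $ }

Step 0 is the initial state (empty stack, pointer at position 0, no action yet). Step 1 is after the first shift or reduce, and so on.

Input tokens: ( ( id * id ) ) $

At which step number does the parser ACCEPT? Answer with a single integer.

Step 1: shift (. Stack=[(] ptr=1 lookahead=( remaining=[( id * id ) ) $]
Step 2: shift (. Stack=[( (] ptr=2 lookahead=id remaining=[id * id ) ) $]
Step 3: shift id. Stack=[( ( id] ptr=3 lookahead=* remaining=[* id ) ) $]
Step 4: reduce F->id. Stack=[( ( F] ptr=3 lookahead=* remaining=[* id ) ) $]
Step 5: reduce T->F. Stack=[( ( T] ptr=3 lookahead=* remaining=[* id ) ) $]
Step 6: shift *. Stack=[( ( T *] ptr=4 lookahead=id remaining=[id ) ) $]
Step 7: shift id. Stack=[( ( T * id] ptr=5 lookahead=) remaining=[) ) $]
Step 8: reduce F->id. Stack=[( ( T * F] ptr=5 lookahead=) remaining=[) ) $]
Step 9: reduce T->T * F. Stack=[( ( T] ptr=5 lookahead=) remaining=[) ) $]
Step 10: reduce E->T. Stack=[( ( E] ptr=5 lookahead=) remaining=[) ) $]
Step 11: shift ). Stack=[( ( E )] ptr=6 lookahead=) remaining=[) $]
Step 12: reduce F->( E ). Stack=[( F] ptr=6 lookahead=) remaining=[) $]
Step 13: reduce T->F. Stack=[( T] ptr=6 lookahead=) remaining=[) $]
Step 14: reduce E->T. Stack=[( E] ptr=6 lookahead=) remaining=[) $]
Step 15: shift ). Stack=[( E )] ptr=7 lookahead=$ remaining=[$]
Step 16: reduce F->( E ). Stack=[F] ptr=7 lookahead=$ remaining=[$]
Step 17: reduce T->F. Stack=[T] ptr=7 lookahead=$ remaining=[$]
Step 18: reduce E->T. Stack=[E] ptr=7 lookahead=$ remaining=[$]
Step 19: accept. Stack=[E] ptr=7 lookahead=$ remaining=[$]

Answer: 19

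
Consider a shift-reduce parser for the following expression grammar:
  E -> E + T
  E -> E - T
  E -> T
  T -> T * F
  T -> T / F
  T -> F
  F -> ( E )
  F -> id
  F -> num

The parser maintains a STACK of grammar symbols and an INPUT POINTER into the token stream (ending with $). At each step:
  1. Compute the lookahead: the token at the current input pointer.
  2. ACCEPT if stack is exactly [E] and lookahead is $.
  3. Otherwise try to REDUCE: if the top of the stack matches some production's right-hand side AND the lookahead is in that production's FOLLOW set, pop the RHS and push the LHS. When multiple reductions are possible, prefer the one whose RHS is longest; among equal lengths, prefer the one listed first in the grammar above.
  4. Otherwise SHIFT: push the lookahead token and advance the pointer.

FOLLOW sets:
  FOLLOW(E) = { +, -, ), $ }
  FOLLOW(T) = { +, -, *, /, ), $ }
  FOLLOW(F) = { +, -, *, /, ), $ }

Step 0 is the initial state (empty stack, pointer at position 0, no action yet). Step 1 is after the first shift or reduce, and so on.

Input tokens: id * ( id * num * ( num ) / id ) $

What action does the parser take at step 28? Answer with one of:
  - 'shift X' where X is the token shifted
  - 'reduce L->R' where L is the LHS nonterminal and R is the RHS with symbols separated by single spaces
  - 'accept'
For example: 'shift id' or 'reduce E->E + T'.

Answer: reduce F->( E )

Derivation:
Step 1: shift id. Stack=[id] ptr=1 lookahead=* remaining=[* ( id * num * ( num ) / id ) $]
Step 2: reduce F->id. Stack=[F] ptr=1 lookahead=* remaining=[* ( id * num * ( num ) / id ) $]
Step 3: reduce T->F. Stack=[T] ptr=1 lookahead=* remaining=[* ( id * num * ( num ) / id ) $]
Step 4: shift *. Stack=[T *] ptr=2 lookahead=( remaining=[( id * num * ( num ) / id ) $]
Step 5: shift (. Stack=[T * (] ptr=3 lookahead=id remaining=[id * num * ( num ) / id ) $]
Step 6: shift id. Stack=[T * ( id] ptr=4 lookahead=* remaining=[* num * ( num ) / id ) $]
Step 7: reduce F->id. Stack=[T * ( F] ptr=4 lookahead=* remaining=[* num * ( num ) / id ) $]
Step 8: reduce T->F. Stack=[T * ( T] ptr=4 lookahead=* remaining=[* num * ( num ) / id ) $]
Step 9: shift *. Stack=[T * ( T *] ptr=5 lookahead=num remaining=[num * ( num ) / id ) $]
Step 10: shift num. Stack=[T * ( T * num] ptr=6 lookahead=* remaining=[* ( num ) / id ) $]
Step 11: reduce F->num. Stack=[T * ( T * F] ptr=6 lookahead=* remaining=[* ( num ) / id ) $]
Step 12: reduce T->T * F. Stack=[T * ( T] ptr=6 lookahead=* remaining=[* ( num ) / id ) $]
Step 13: shift *. Stack=[T * ( T *] ptr=7 lookahead=( remaining=[( num ) / id ) $]
Step 14: shift (. Stack=[T * ( T * (] ptr=8 lookahead=num remaining=[num ) / id ) $]
Step 15: shift num. Stack=[T * ( T * ( num] ptr=9 lookahead=) remaining=[) / id ) $]
Step 16: reduce F->num. Stack=[T * ( T * ( F] ptr=9 lookahead=) remaining=[) / id ) $]
Step 17: reduce T->F. Stack=[T * ( T * ( T] ptr=9 lookahead=) remaining=[) / id ) $]
Step 18: reduce E->T. Stack=[T * ( T * ( E] ptr=9 lookahead=) remaining=[) / id ) $]
Step 19: shift ). Stack=[T * ( T * ( E )] ptr=10 lookahead=/ remaining=[/ id ) $]
Step 20: reduce F->( E ). Stack=[T * ( T * F] ptr=10 lookahead=/ remaining=[/ id ) $]
Step 21: reduce T->T * F. Stack=[T * ( T] ptr=10 lookahead=/ remaining=[/ id ) $]
Step 22: shift /. Stack=[T * ( T /] ptr=11 lookahead=id remaining=[id ) $]
Step 23: shift id. Stack=[T * ( T / id] ptr=12 lookahead=) remaining=[) $]
Step 24: reduce F->id. Stack=[T * ( T / F] ptr=12 lookahead=) remaining=[) $]
Step 25: reduce T->T / F. Stack=[T * ( T] ptr=12 lookahead=) remaining=[) $]
Step 26: reduce E->T. Stack=[T * ( E] ptr=12 lookahead=) remaining=[) $]
Step 27: shift ). Stack=[T * ( E )] ptr=13 lookahead=$ remaining=[$]
Step 28: reduce F->( E ). Stack=[T * F] ptr=13 lookahead=$ remaining=[$]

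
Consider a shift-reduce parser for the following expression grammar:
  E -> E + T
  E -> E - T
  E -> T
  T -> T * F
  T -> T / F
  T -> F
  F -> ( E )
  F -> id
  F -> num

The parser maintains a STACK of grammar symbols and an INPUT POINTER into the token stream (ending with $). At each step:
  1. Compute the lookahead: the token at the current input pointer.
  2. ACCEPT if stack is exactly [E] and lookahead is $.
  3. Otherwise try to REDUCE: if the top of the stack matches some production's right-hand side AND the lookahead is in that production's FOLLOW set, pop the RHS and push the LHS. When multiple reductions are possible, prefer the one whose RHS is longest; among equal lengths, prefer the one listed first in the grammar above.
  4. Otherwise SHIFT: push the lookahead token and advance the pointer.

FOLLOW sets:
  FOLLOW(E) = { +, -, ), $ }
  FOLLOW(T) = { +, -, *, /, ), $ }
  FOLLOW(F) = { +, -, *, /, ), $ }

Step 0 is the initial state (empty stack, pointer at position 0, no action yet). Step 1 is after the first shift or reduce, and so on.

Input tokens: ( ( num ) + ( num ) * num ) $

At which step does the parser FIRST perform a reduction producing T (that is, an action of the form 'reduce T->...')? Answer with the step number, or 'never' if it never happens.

Step 1: shift (. Stack=[(] ptr=1 lookahead=( remaining=[( num ) + ( num ) * num ) $]
Step 2: shift (. Stack=[( (] ptr=2 lookahead=num remaining=[num ) + ( num ) * num ) $]
Step 3: shift num. Stack=[( ( num] ptr=3 lookahead=) remaining=[) + ( num ) * num ) $]
Step 4: reduce F->num. Stack=[( ( F] ptr=3 lookahead=) remaining=[) + ( num ) * num ) $]
Step 5: reduce T->F. Stack=[( ( T] ptr=3 lookahead=) remaining=[) + ( num ) * num ) $]

Answer: 5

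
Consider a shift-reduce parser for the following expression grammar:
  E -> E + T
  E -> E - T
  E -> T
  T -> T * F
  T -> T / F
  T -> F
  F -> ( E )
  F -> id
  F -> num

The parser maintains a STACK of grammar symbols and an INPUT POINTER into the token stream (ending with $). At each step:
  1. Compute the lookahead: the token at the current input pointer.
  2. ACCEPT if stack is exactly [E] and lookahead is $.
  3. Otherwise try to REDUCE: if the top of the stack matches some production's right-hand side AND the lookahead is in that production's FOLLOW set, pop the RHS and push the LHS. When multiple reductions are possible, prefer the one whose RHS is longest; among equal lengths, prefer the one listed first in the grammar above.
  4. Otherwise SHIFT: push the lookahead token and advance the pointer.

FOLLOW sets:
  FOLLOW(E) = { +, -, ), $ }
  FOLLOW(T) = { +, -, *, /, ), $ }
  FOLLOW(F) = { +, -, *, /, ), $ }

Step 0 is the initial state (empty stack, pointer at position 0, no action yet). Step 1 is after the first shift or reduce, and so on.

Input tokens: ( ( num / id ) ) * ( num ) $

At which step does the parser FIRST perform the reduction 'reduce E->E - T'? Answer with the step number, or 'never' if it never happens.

Answer: never

Derivation:
Step 1: shift (. Stack=[(] ptr=1 lookahead=( remaining=[( num / id ) ) * ( num ) $]
Step 2: shift (. Stack=[( (] ptr=2 lookahead=num remaining=[num / id ) ) * ( num ) $]
Step 3: shift num. Stack=[( ( num] ptr=3 lookahead=/ remaining=[/ id ) ) * ( num ) $]
Step 4: reduce F->num. Stack=[( ( F] ptr=3 lookahead=/ remaining=[/ id ) ) * ( num ) $]
Step 5: reduce T->F. Stack=[( ( T] ptr=3 lookahead=/ remaining=[/ id ) ) * ( num ) $]
Step 6: shift /. Stack=[( ( T /] ptr=4 lookahead=id remaining=[id ) ) * ( num ) $]
Step 7: shift id. Stack=[( ( T / id] ptr=5 lookahead=) remaining=[) ) * ( num ) $]
Step 8: reduce F->id. Stack=[( ( T / F] ptr=5 lookahead=) remaining=[) ) * ( num ) $]
Step 9: reduce T->T / F. Stack=[( ( T] ptr=5 lookahead=) remaining=[) ) * ( num ) $]
Step 10: reduce E->T. Stack=[( ( E] ptr=5 lookahead=) remaining=[) ) * ( num ) $]
Step 11: shift ). Stack=[( ( E )] ptr=6 lookahead=) remaining=[) * ( num ) $]
Step 12: reduce F->( E ). Stack=[( F] ptr=6 lookahead=) remaining=[) * ( num ) $]
Step 13: reduce T->F. Stack=[( T] ptr=6 lookahead=) remaining=[) * ( num ) $]
Step 14: reduce E->T. Stack=[( E] ptr=6 lookahead=) remaining=[) * ( num ) $]
Step 15: shift ). Stack=[( E )] ptr=7 lookahead=* remaining=[* ( num ) $]
Step 16: reduce F->( E ). Stack=[F] ptr=7 lookahead=* remaining=[* ( num ) $]
Step 17: reduce T->F. Stack=[T] ptr=7 lookahead=* remaining=[* ( num ) $]
Step 18: shift *. Stack=[T *] ptr=8 lookahead=( remaining=[( num ) $]
Step 19: shift (. Stack=[T * (] ptr=9 lookahead=num remaining=[num ) $]
Step 20: shift num. Stack=[T * ( num] ptr=10 lookahead=) remaining=[) $]
Step 21: reduce F->num. Stack=[T * ( F] ptr=10 lookahead=) remaining=[) $]
Step 22: reduce T->F. Stack=[T * ( T] ptr=10 lookahead=) remaining=[) $]
Step 23: reduce E->T. Stack=[T * ( E] ptr=10 lookahead=) remaining=[) $]
Step 24: shift ). Stack=[T * ( E )] ptr=11 lookahead=$ remaining=[$]
Step 25: reduce F->( E ). Stack=[T * F] ptr=11 lookahead=$ remaining=[$]
Step 26: reduce T->T * F. Stack=[T] ptr=11 lookahead=$ remaining=[$]
Step 27: reduce E->T. Stack=[E] ptr=11 lookahead=$ remaining=[$]
Step 28: accept. Stack=[E] ptr=11 lookahead=$ remaining=[$]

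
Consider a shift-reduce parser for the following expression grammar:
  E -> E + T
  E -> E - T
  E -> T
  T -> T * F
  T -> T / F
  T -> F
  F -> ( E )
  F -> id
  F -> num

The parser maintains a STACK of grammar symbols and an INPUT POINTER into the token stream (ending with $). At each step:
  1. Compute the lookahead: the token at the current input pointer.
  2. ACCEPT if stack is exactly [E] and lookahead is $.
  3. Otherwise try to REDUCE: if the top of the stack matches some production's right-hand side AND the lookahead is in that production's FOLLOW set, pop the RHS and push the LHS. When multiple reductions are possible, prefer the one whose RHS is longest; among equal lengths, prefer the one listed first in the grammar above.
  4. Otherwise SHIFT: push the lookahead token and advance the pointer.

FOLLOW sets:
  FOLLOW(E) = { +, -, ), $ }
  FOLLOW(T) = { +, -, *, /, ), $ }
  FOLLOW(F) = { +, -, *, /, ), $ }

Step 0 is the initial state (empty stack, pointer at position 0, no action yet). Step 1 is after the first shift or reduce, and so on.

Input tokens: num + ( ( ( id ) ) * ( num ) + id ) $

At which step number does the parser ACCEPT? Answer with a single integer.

Answer: 39

Derivation:
Step 1: shift num. Stack=[num] ptr=1 lookahead=+ remaining=[+ ( ( ( id ) ) * ( num ) + id ) $]
Step 2: reduce F->num. Stack=[F] ptr=1 lookahead=+ remaining=[+ ( ( ( id ) ) * ( num ) + id ) $]
Step 3: reduce T->F. Stack=[T] ptr=1 lookahead=+ remaining=[+ ( ( ( id ) ) * ( num ) + id ) $]
Step 4: reduce E->T. Stack=[E] ptr=1 lookahead=+ remaining=[+ ( ( ( id ) ) * ( num ) + id ) $]
Step 5: shift +. Stack=[E +] ptr=2 lookahead=( remaining=[( ( ( id ) ) * ( num ) + id ) $]
Step 6: shift (. Stack=[E + (] ptr=3 lookahead=( remaining=[( ( id ) ) * ( num ) + id ) $]
Step 7: shift (. Stack=[E + ( (] ptr=4 lookahead=( remaining=[( id ) ) * ( num ) + id ) $]
Step 8: shift (. Stack=[E + ( ( (] ptr=5 lookahead=id remaining=[id ) ) * ( num ) + id ) $]
Step 9: shift id. Stack=[E + ( ( ( id] ptr=6 lookahead=) remaining=[) ) * ( num ) + id ) $]
Step 10: reduce F->id. Stack=[E + ( ( ( F] ptr=6 lookahead=) remaining=[) ) * ( num ) + id ) $]
Step 11: reduce T->F. Stack=[E + ( ( ( T] ptr=6 lookahead=) remaining=[) ) * ( num ) + id ) $]
Step 12: reduce E->T. Stack=[E + ( ( ( E] ptr=6 lookahead=) remaining=[) ) * ( num ) + id ) $]
Step 13: shift ). Stack=[E + ( ( ( E )] ptr=7 lookahead=) remaining=[) * ( num ) + id ) $]
Step 14: reduce F->( E ). Stack=[E + ( ( F] ptr=7 lookahead=) remaining=[) * ( num ) + id ) $]
Step 15: reduce T->F. Stack=[E + ( ( T] ptr=7 lookahead=) remaining=[) * ( num ) + id ) $]
Step 16: reduce E->T. Stack=[E + ( ( E] ptr=7 lookahead=) remaining=[) * ( num ) + id ) $]
Step 17: shift ). Stack=[E + ( ( E )] ptr=8 lookahead=* remaining=[* ( num ) + id ) $]
Step 18: reduce F->( E ). Stack=[E + ( F] ptr=8 lookahead=* remaining=[* ( num ) + id ) $]
Step 19: reduce T->F. Stack=[E + ( T] ptr=8 lookahead=* remaining=[* ( num ) + id ) $]
Step 20: shift *. Stack=[E + ( T *] ptr=9 lookahead=( remaining=[( num ) + id ) $]
Step 21: shift (. Stack=[E + ( T * (] ptr=10 lookahead=num remaining=[num ) + id ) $]
Step 22: shift num. Stack=[E + ( T * ( num] ptr=11 lookahead=) remaining=[) + id ) $]
Step 23: reduce F->num. Stack=[E + ( T * ( F] ptr=11 lookahead=) remaining=[) + id ) $]
Step 24: reduce T->F. Stack=[E + ( T * ( T] ptr=11 lookahead=) remaining=[) + id ) $]
Step 25: reduce E->T. Stack=[E + ( T * ( E] ptr=11 lookahead=) remaining=[) + id ) $]
Step 26: shift ). Stack=[E + ( T * ( E )] ptr=12 lookahead=+ remaining=[+ id ) $]
Step 27: reduce F->( E ). Stack=[E + ( T * F] ptr=12 lookahead=+ remaining=[+ id ) $]
Step 28: reduce T->T * F. Stack=[E + ( T] ptr=12 lookahead=+ remaining=[+ id ) $]
Step 29: reduce E->T. Stack=[E + ( E] ptr=12 lookahead=+ remaining=[+ id ) $]
Step 30: shift +. Stack=[E + ( E +] ptr=13 lookahead=id remaining=[id ) $]
Step 31: shift id. Stack=[E + ( E + id] ptr=14 lookahead=) remaining=[) $]
Step 32: reduce F->id. Stack=[E + ( E + F] ptr=14 lookahead=) remaining=[) $]
Step 33: reduce T->F. Stack=[E + ( E + T] ptr=14 lookahead=) remaining=[) $]
Step 34: reduce E->E + T. Stack=[E + ( E] ptr=14 lookahead=) remaining=[) $]
Step 35: shift ). Stack=[E + ( E )] ptr=15 lookahead=$ remaining=[$]
Step 36: reduce F->( E ). Stack=[E + F] ptr=15 lookahead=$ remaining=[$]
Step 37: reduce T->F. Stack=[E + T] ptr=15 lookahead=$ remaining=[$]
Step 38: reduce E->E + T. Stack=[E] ptr=15 lookahead=$ remaining=[$]
Step 39: accept. Stack=[E] ptr=15 lookahead=$ remaining=[$]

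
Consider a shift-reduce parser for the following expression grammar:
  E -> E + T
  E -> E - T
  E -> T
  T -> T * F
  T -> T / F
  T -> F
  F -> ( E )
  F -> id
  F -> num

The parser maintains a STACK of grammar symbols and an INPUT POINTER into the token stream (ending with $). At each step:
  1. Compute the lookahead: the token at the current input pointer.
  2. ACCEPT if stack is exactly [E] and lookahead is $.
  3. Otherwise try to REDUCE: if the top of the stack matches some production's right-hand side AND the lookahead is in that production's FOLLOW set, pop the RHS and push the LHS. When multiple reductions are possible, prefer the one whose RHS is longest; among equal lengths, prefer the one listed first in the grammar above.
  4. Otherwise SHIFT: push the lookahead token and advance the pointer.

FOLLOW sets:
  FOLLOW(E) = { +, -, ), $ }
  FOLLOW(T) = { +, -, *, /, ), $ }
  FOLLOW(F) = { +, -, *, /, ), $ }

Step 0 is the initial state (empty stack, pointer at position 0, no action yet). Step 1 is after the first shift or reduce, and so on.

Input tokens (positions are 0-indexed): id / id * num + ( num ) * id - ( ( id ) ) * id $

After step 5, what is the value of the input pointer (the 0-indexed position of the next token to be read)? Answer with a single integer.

Answer: 3

Derivation:
Step 1: shift id. Stack=[id] ptr=1 lookahead=/ remaining=[/ id * num + ( num ) * id - ( ( id ) ) * id $]
Step 2: reduce F->id. Stack=[F] ptr=1 lookahead=/ remaining=[/ id * num + ( num ) * id - ( ( id ) ) * id $]
Step 3: reduce T->F. Stack=[T] ptr=1 lookahead=/ remaining=[/ id * num + ( num ) * id - ( ( id ) ) * id $]
Step 4: shift /. Stack=[T /] ptr=2 lookahead=id remaining=[id * num + ( num ) * id - ( ( id ) ) * id $]
Step 5: shift id. Stack=[T / id] ptr=3 lookahead=* remaining=[* num + ( num ) * id - ( ( id ) ) * id $]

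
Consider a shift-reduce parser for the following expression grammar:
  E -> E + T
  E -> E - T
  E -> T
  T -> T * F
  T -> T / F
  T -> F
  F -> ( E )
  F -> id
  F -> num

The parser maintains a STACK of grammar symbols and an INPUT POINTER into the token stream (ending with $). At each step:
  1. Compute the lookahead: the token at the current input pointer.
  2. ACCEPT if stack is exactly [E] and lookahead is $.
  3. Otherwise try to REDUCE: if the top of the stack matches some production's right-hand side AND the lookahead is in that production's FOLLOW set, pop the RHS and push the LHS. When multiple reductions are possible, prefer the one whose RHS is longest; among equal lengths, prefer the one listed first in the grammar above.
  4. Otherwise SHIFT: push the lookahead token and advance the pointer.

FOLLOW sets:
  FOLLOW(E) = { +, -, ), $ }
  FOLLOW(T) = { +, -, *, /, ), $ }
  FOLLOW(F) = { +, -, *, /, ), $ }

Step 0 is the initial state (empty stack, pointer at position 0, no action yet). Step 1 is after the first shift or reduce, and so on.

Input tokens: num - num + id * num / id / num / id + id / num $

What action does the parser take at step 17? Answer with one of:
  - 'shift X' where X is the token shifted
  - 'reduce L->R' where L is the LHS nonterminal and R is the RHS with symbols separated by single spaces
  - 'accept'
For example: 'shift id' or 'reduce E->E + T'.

Answer: reduce T->T * F

Derivation:
Step 1: shift num. Stack=[num] ptr=1 lookahead=- remaining=[- num + id * num / id / num / id + id / num $]
Step 2: reduce F->num. Stack=[F] ptr=1 lookahead=- remaining=[- num + id * num / id / num / id + id / num $]
Step 3: reduce T->F. Stack=[T] ptr=1 lookahead=- remaining=[- num + id * num / id / num / id + id / num $]
Step 4: reduce E->T. Stack=[E] ptr=1 lookahead=- remaining=[- num + id * num / id / num / id + id / num $]
Step 5: shift -. Stack=[E -] ptr=2 lookahead=num remaining=[num + id * num / id / num / id + id / num $]
Step 6: shift num. Stack=[E - num] ptr=3 lookahead=+ remaining=[+ id * num / id / num / id + id / num $]
Step 7: reduce F->num. Stack=[E - F] ptr=3 lookahead=+ remaining=[+ id * num / id / num / id + id / num $]
Step 8: reduce T->F. Stack=[E - T] ptr=3 lookahead=+ remaining=[+ id * num / id / num / id + id / num $]
Step 9: reduce E->E - T. Stack=[E] ptr=3 lookahead=+ remaining=[+ id * num / id / num / id + id / num $]
Step 10: shift +. Stack=[E +] ptr=4 lookahead=id remaining=[id * num / id / num / id + id / num $]
Step 11: shift id. Stack=[E + id] ptr=5 lookahead=* remaining=[* num / id / num / id + id / num $]
Step 12: reduce F->id. Stack=[E + F] ptr=5 lookahead=* remaining=[* num / id / num / id + id / num $]
Step 13: reduce T->F. Stack=[E + T] ptr=5 lookahead=* remaining=[* num / id / num / id + id / num $]
Step 14: shift *. Stack=[E + T *] ptr=6 lookahead=num remaining=[num / id / num / id + id / num $]
Step 15: shift num. Stack=[E + T * num] ptr=7 lookahead=/ remaining=[/ id / num / id + id / num $]
Step 16: reduce F->num. Stack=[E + T * F] ptr=7 lookahead=/ remaining=[/ id / num / id + id / num $]
Step 17: reduce T->T * F. Stack=[E + T] ptr=7 lookahead=/ remaining=[/ id / num / id + id / num $]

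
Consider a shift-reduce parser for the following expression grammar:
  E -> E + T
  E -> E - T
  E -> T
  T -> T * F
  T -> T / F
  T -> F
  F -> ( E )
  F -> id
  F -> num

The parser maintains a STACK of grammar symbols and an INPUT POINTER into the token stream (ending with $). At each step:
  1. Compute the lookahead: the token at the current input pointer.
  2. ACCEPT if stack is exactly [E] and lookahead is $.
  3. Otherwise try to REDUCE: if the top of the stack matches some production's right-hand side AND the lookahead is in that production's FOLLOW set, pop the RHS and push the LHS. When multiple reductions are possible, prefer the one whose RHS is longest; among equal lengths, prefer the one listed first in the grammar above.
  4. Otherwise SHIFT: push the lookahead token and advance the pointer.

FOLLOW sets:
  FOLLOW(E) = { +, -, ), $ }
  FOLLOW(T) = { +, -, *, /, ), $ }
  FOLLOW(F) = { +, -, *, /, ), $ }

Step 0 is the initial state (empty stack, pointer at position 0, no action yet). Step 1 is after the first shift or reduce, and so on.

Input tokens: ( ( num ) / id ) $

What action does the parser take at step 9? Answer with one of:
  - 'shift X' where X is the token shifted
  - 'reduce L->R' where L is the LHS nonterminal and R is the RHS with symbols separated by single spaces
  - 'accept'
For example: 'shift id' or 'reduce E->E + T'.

Step 1: shift (. Stack=[(] ptr=1 lookahead=( remaining=[( num ) / id ) $]
Step 2: shift (. Stack=[( (] ptr=2 lookahead=num remaining=[num ) / id ) $]
Step 3: shift num. Stack=[( ( num] ptr=3 lookahead=) remaining=[) / id ) $]
Step 4: reduce F->num. Stack=[( ( F] ptr=3 lookahead=) remaining=[) / id ) $]
Step 5: reduce T->F. Stack=[( ( T] ptr=3 lookahead=) remaining=[) / id ) $]
Step 6: reduce E->T. Stack=[( ( E] ptr=3 lookahead=) remaining=[) / id ) $]
Step 7: shift ). Stack=[( ( E )] ptr=4 lookahead=/ remaining=[/ id ) $]
Step 8: reduce F->( E ). Stack=[( F] ptr=4 lookahead=/ remaining=[/ id ) $]
Step 9: reduce T->F. Stack=[( T] ptr=4 lookahead=/ remaining=[/ id ) $]

Answer: reduce T->F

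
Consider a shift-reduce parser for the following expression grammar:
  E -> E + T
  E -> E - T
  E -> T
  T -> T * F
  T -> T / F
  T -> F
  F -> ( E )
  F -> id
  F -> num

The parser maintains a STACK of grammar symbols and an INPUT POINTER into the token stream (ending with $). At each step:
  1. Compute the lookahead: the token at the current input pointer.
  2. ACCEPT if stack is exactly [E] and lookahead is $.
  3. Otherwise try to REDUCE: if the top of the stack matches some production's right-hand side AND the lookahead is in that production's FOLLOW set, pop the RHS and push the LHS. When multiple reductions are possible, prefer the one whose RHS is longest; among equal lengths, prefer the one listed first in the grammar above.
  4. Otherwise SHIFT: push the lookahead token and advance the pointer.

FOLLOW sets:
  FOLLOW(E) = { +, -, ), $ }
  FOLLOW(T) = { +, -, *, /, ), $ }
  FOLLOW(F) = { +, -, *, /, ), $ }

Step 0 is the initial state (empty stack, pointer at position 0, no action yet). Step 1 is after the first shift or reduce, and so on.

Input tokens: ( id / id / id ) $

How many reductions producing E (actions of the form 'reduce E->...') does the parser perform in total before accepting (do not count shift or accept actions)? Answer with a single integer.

Step 1: shift (. Stack=[(] ptr=1 lookahead=id remaining=[id / id / id ) $]
Step 2: shift id. Stack=[( id] ptr=2 lookahead=/ remaining=[/ id / id ) $]
Step 3: reduce F->id. Stack=[( F] ptr=2 lookahead=/ remaining=[/ id / id ) $]
Step 4: reduce T->F. Stack=[( T] ptr=2 lookahead=/ remaining=[/ id / id ) $]
Step 5: shift /. Stack=[( T /] ptr=3 lookahead=id remaining=[id / id ) $]
Step 6: shift id. Stack=[( T / id] ptr=4 lookahead=/ remaining=[/ id ) $]
Step 7: reduce F->id. Stack=[( T / F] ptr=4 lookahead=/ remaining=[/ id ) $]
Step 8: reduce T->T / F. Stack=[( T] ptr=4 lookahead=/ remaining=[/ id ) $]
Step 9: shift /. Stack=[( T /] ptr=5 lookahead=id remaining=[id ) $]
Step 10: shift id. Stack=[( T / id] ptr=6 lookahead=) remaining=[) $]
Step 11: reduce F->id. Stack=[( T / F] ptr=6 lookahead=) remaining=[) $]
Step 12: reduce T->T / F. Stack=[( T] ptr=6 lookahead=) remaining=[) $]
Step 13: reduce E->T. Stack=[( E] ptr=6 lookahead=) remaining=[) $]
Step 14: shift ). Stack=[( E )] ptr=7 lookahead=$ remaining=[$]
Step 15: reduce F->( E ). Stack=[F] ptr=7 lookahead=$ remaining=[$]
Step 16: reduce T->F. Stack=[T] ptr=7 lookahead=$ remaining=[$]
Step 17: reduce E->T. Stack=[E] ptr=7 lookahead=$ remaining=[$]
Step 18: accept. Stack=[E] ptr=7 lookahead=$ remaining=[$]

Answer: 2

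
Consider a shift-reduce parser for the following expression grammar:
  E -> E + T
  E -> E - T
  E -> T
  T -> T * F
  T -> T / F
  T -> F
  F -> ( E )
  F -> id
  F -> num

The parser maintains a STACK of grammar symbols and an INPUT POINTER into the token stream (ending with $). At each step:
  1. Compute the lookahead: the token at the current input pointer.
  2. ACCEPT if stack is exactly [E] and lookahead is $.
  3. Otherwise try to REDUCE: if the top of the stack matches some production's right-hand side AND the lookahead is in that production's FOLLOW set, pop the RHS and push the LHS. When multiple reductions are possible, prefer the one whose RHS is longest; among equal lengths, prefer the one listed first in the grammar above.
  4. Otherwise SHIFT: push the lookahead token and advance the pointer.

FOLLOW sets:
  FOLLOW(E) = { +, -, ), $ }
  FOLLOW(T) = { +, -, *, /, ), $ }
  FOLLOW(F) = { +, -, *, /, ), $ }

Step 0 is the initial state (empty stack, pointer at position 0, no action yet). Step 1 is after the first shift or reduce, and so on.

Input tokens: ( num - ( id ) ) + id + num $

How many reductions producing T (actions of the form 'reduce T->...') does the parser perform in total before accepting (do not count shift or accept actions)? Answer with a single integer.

Step 1: shift (. Stack=[(] ptr=1 lookahead=num remaining=[num - ( id ) ) + id + num $]
Step 2: shift num. Stack=[( num] ptr=2 lookahead=- remaining=[- ( id ) ) + id + num $]
Step 3: reduce F->num. Stack=[( F] ptr=2 lookahead=- remaining=[- ( id ) ) + id + num $]
Step 4: reduce T->F. Stack=[( T] ptr=2 lookahead=- remaining=[- ( id ) ) + id + num $]
Step 5: reduce E->T. Stack=[( E] ptr=2 lookahead=- remaining=[- ( id ) ) + id + num $]
Step 6: shift -. Stack=[( E -] ptr=3 lookahead=( remaining=[( id ) ) + id + num $]
Step 7: shift (. Stack=[( E - (] ptr=4 lookahead=id remaining=[id ) ) + id + num $]
Step 8: shift id. Stack=[( E - ( id] ptr=5 lookahead=) remaining=[) ) + id + num $]
Step 9: reduce F->id. Stack=[( E - ( F] ptr=5 lookahead=) remaining=[) ) + id + num $]
Step 10: reduce T->F. Stack=[( E - ( T] ptr=5 lookahead=) remaining=[) ) + id + num $]
Step 11: reduce E->T. Stack=[( E - ( E] ptr=5 lookahead=) remaining=[) ) + id + num $]
Step 12: shift ). Stack=[( E - ( E )] ptr=6 lookahead=) remaining=[) + id + num $]
Step 13: reduce F->( E ). Stack=[( E - F] ptr=6 lookahead=) remaining=[) + id + num $]
Step 14: reduce T->F. Stack=[( E - T] ptr=6 lookahead=) remaining=[) + id + num $]
Step 15: reduce E->E - T. Stack=[( E] ptr=6 lookahead=) remaining=[) + id + num $]
Step 16: shift ). Stack=[( E )] ptr=7 lookahead=+ remaining=[+ id + num $]
Step 17: reduce F->( E ). Stack=[F] ptr=7 lookahead=+ remaining=[+ id + num $]
Step 18: reduce T->F. Stack=[T] ptr=7 lookahead=+ remaining=[+ id + num $]
Step 19: reduce E->T. Stack=[E] ptr=7 lookahead=+ remaining=[+ id + num $]
Step 20: shift +. Stack=[E +] ptr=8 lookahead=id remaining=[id + num $]
Step 21: shift id. Stack=[E + id] ptr=9 lookahead=+ remaining=[+ num $]
Step 22: reduce F->id. Stack=[E + F] ptr=9 lookahead=+ remaining=[+ num $]
Step 23: reduce T->F. Stack=[E + T] ptr=9 lookahead=+ remaining=[+ num $]
Step 24: reduce E->E + T. Stack=[E] ptr=9 lookahead=+ remaining=[+ num $]
Step 25: shift +. Stack=[E +] ptr=10 lookahead=num remaining=[num $]
Step 26: shift num. Stack=[E + num] ptr=11 lookahead=$ remaining=[$]
Step 27: reduce F->num. Stack=[E + F] ptr=11 lookahead=$ remaining=[$]
Step 28: reduce T->F. Stack=[E + T] ptr=11 lookahead=$ remaining=[$]
Step 29: reduce E->E + T. Stack=[E] ptr=11 lookahead=$ remaining=[$]
Step 30: accept. Stack=[E] ptr=11 lookahead=$ remaining=[$]

Answer: 6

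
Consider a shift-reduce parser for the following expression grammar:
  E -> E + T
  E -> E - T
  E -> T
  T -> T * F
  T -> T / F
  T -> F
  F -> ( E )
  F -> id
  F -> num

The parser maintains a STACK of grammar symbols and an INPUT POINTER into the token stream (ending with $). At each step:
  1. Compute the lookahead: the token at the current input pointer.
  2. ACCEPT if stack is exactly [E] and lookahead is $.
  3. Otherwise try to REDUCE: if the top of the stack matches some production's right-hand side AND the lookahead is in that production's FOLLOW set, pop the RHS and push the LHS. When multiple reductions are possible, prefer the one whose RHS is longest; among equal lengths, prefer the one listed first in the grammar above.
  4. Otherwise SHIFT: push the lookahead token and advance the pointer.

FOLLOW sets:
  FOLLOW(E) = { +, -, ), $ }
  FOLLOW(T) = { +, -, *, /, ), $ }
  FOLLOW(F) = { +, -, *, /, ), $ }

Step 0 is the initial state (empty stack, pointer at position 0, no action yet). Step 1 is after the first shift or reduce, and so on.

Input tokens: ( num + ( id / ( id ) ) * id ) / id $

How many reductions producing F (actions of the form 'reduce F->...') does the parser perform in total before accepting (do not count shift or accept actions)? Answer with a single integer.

Answer: 8

Derivation:
Step 1: shift (. Stack=[(] ptr=1 lookahead=num remaining=[num + ( id / ( id ) ) * id ) / id $]
Step 2: shift num. Stack=[( num] ptr=2 lookahead=+ remaining=[+ ( id / ( id ) ) * id ) / id $]
Step 3: reduce F->num. Stack=[( F] ptr=2 lookahead=+ remaining=[+ ( id / ( id ) ) * id ) / id $]
Step 4: reduce T->F. Stack=[( T] ptr=2 lookahead=+ remaining=[+ ( id / ( id ) ) * id ) / id $]
Step 5: reduce E->T. Stack=[( E] ptr=2 lookahead=+ remaining=[+ ( id / ( id ) ) * id ) / id $]
Step 6: shift +. Stack=[( E +] ptr=3 lookahead=( remaining=[( id / ( id ) ) * id ) / id $]
Step 7: shift (. Stack=[( E + (] ptr=4 lookahead=id remaining=[id / ( id ) ) * id ) / id $]
Step 8: shift id. Stack=[( E + ( id] ptr=5 lookahead=/ remaining=[/ ( id ) ) * id ) / id $]
Step 9: reduce F->id. Stack=[( E + ( F] ptr=5 lookahead=/ remaining=[/ ( id ) ) * id ) / id $]
Step 10: reduce T->F. Stack=[( E + ( T] ptr=5 lookahead=/ remaining=[/ ( id ) ) * id ) / id $]
Step 11: shift /. Stack=[( E + ( T /] ptr=6 lookahead=( remaining=[( id ) ) * id ) / id $]
Step 12: shift (. Stack=[( E + ( T / (] ptr=7 lookahead=id remaining=[id ) ) * id ) / id $]
Step 13: shift id. Stack=[( E + ( T / ( id] ptr=8 lookahead=) remaining=[) ) * id ) / id $]
Step 14: reduce F->id. Stack=[( E + ( T / ( F] ptr=8 lookahead=) remaining=[) ) * id ) / id $]
Step 15: reduce T->F. Stack=[( E + ( T / ( T] ptr=8 lookahead=) remaining=[) ) * id ) / id $]
Step 16: reduce E->T. Stack=[( E + ( T / ( E] ptr=8 lookahead=) remaining=[) ) * id ) / id $]
Step 17: shift ). Stack=[( E + ( T / ( E )] ptr=9 lookahead=) remaining=[) * id ) / id $]
Step 18: reduce F->( E ). Stack=[( E + ( T / F] ptr=9 lookahead=) remaining=[) * id ) / id $]
Step 19: reduce T->T / F. Stack=[( E + ( T] ptr=9 lookahead=) remaining=[) * id ) / id $]
Step 20: reduce E->T. Stack=[( E + ( E] ptr=9 lookahead=) remaining=[) * id ) / id $]
Step 21: shift ). Stack=[( E + ( E )] ptr=10 lookahead=* remaining=[* id ) / id $]
Step 22: reduce F->( E ). Stack=[( E + F] ptr=10 lookahead=* remaining=[* id ) / id $]
Step 23: reduce T->F. Stack=[( E + T] ptr=10 lookahead=* remaining=[* id ) / id $]
Step 24: shift *. Stack=[( E + T *] ptr=11 lookahead=id remaining=[id ) / id $]
Step 25: shift id. Stack=[( E + T * id] ptr=12 lookahead=) remaining=[) / id $]
Step 26: reduce F->id. Stack=[( E + T * F] ptr=12 lookahead=) remaining=[) / id $]
Step 27: reduce T->T * F. Stack=[( E + T] ptr=12 lookahead=) remaining=[) / id $]
Step 28: reduce E->E + T. Stack=[( E] ptr=12 lookahead=) remaining=[) / id $]
Step 29: shift ). Stack=[( E )] ptr=13 lookahead=/ remaining=[/ id $]
Step 30: reduce F->( E ). Stack=[F] ptr=13 lookahead=/ remaining=[/ id $]
Step 31: reduce T->F. Stack=[T] ptr=13 lookahead=/ remaining=[/ id $]
Step 32: shift /. Stack=[T /] ptr=14 lookahead=id remaining=[id $]
Step 33: shift id. Stack=[T / id] ptr=15 lookahead=$ remaining=[$]
Step 34: reduce F->id. Stack=[T / F] ptr=15 lookahead=$ remaining=[$]
Step 35: reduce T->T / F. Stack=[T] ptr=15 lookahead=$ remaining=[$]
Step 36: reduce E->T. Stack=[E] ptr=15 lookahead=$ remaining=[$]
Step 37: accept. Stack=[E] ptr=15 lookahead=$ remaining=[$]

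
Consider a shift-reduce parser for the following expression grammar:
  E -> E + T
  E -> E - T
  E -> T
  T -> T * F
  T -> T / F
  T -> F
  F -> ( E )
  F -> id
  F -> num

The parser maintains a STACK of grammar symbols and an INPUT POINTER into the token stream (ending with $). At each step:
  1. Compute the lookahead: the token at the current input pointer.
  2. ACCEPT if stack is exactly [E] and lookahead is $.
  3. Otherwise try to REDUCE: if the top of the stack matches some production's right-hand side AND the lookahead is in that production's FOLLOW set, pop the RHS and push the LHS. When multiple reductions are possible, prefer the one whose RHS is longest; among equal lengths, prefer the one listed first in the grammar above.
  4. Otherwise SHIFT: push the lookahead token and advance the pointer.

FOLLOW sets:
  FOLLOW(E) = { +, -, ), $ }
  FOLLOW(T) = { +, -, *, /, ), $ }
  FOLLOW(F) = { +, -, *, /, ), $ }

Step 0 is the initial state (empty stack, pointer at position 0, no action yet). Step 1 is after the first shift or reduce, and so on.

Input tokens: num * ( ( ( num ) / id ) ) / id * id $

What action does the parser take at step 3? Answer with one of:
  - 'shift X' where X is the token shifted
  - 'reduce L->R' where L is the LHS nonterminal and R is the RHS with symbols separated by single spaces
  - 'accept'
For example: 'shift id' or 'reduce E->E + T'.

Step 1: shift num. Stack=[num] ptr=1 lookahead=* remaining=[* ( ( ( num ) / id ) ) / id * id $]
Step 2: reduce F->num. Stack=[F] ptr=1 lookahead=* remaining=[* ( ( ( num ) / id ) ) / id * id $]
Step 3: reduce T->F. Stack=[T] ptr=1 lookahead=* remaining=[* ( ( ( num ) / id ) ) / id * id $]

Answer: reduce T->F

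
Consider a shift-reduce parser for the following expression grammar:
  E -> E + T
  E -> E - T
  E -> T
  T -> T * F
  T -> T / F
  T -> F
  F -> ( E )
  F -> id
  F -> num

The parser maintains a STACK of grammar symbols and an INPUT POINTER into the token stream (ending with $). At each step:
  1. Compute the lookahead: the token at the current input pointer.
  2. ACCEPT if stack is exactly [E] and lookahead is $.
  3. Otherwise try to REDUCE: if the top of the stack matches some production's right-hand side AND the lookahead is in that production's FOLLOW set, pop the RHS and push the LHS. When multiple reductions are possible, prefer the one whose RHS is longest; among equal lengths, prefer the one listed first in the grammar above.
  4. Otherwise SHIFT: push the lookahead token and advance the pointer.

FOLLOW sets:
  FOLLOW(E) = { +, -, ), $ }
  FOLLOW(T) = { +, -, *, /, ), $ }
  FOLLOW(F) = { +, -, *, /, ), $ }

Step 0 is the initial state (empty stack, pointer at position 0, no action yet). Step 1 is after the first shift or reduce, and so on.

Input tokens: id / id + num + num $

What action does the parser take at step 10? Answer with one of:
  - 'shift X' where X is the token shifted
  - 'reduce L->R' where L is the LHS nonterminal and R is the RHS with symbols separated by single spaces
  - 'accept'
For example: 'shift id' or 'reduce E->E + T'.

Step 1: shift id. Stack=[id] ptr=1 lookahead=/ remaining=[/ id + num + num $]
Step 2: reduce F->id. Stack=[F] ptr=1 lookahead=/ remaining=[/ id + num + num $]
Step 3: reduce T->F. Stack=[T] ptr=1 lookahead=/ remaining=[/ id + num + num $]
Step 4: shift /. Stack=[T /] ptr=2 lookahead=id remaining=[id + num + num $]
Step 5: shift id. Stack=[T / id] ptr=3 lookahead=+ remaining=[+ num + num $]
Step 6: reduce F->id. Stack=[T / F] ptr=3 lookahead=+ remaining=[+ num + num $]
Step 7: reduce T->T / F. Stack=[T] ptr=3 lookahead=+ remaining=[+ num + num $]
Step 8: reduce E->T. Stack=[E] ptr=3 lookahead=+ remaining=[+ num + num $]
Step 9: shift +. Stack=[E +] ptr=4 lookahead=num remaining=[num + num $]
Step 10: shift num. Stack=[E + num] ptr=5 lookahead=+ remaining=[+ num $]

Answer: shift num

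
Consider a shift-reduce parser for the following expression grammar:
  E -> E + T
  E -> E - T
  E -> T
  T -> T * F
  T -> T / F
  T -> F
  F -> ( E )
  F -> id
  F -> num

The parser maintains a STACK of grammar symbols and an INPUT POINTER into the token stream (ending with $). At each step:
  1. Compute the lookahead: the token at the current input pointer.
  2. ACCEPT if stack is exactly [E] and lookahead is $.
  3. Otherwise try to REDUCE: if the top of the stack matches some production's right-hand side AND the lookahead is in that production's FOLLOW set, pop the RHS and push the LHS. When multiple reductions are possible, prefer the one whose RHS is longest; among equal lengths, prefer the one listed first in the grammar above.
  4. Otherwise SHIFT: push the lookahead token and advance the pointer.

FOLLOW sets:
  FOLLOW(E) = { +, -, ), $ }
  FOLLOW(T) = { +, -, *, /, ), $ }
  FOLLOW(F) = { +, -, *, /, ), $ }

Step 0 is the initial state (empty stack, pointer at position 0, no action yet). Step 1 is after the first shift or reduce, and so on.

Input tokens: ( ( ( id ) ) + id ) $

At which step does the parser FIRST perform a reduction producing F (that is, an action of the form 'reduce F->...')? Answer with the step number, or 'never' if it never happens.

Answer: 5

Derivation:
Step 1: shift (. Stack=[(] ptr=1 lookahead=( remaining=[( ( id ) ) + id ) $]
Step 2: shift (. Stack=[( (] ptr=2 lookahead=( remaining=[( id ) ) + id ) $]
Step 3: shift (. Stack=[( ( (] ptr=3 lookahead=id remaining=[id ) ) + id ) $]
Step 4: shift id. Stack=[( ( ( id] ptr=4 lookahead=) remaining=[) ) + id ) $]
Step 5: reduce F->id. Stack=[( ( ( F] ptr=4 lookahead=) remaining=[) ) + id ) $]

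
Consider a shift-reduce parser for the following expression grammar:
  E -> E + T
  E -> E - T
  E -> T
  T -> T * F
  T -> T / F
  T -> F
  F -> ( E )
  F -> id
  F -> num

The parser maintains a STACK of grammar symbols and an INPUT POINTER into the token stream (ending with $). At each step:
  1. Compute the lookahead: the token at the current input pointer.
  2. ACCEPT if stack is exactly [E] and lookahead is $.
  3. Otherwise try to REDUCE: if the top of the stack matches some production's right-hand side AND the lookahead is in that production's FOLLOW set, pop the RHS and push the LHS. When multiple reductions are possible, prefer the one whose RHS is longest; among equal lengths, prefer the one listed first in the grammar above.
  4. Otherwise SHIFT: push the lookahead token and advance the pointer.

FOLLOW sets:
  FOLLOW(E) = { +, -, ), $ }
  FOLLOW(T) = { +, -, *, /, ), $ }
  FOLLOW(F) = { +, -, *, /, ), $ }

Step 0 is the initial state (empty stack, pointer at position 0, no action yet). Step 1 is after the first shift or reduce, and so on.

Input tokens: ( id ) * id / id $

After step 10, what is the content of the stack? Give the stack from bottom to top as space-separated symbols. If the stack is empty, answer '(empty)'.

Step 1: shift (. Stack=[(] ptr=1 lookahead=id remaining=[id ) * id / id $]
Step 2: shift id. Stack=[( id] ptr=2 lookahead=) remaining=[) * id / id $]
Step 3: reduce F->id. Stack=[( F] ptr=2 lookahead=) remaining=[) * id / id $]
Step 4: reduce T->F. Stack=[( T] ptr=2 lookahead=) remaining=[) * id / id $]
Step 5: reduce E->T. Stack=[( E] ptr=2 lookahead=) remaining=[) * id / id $]
Step 6: shift ). Stack=[( E )] ptr=3 lookahead=* remaining=[* id / id $]
Step 7: reduce F->( E ). Stack=[F] ptr=3 lookahead=* remaining=[* id / id $]
Step 8: reduce T->F. Stack=[T] ptr=3 lookahead=* remaining=[* id / id $]
Step 9: shift *. Stack=[T *] ptr=4 lookahead=id remaining=[id / id $]
Step 10: shift id. Stack=[T * id] ptr=5 lookahead=/ remaining=[/ id $]

Answer: T * id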